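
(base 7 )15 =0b1100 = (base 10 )12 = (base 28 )c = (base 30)c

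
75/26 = 2 + 23/26 = 2.88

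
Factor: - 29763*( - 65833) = 1959387579  =  3^2 * 43^1*1531^1* 3307^1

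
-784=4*( - 196 )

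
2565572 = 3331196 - 765624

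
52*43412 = 2257424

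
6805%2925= 955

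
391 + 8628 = 9019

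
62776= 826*76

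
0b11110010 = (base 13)158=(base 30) 82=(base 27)8Q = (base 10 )242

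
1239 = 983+256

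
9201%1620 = 1101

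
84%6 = 0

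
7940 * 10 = 79400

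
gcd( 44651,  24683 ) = 1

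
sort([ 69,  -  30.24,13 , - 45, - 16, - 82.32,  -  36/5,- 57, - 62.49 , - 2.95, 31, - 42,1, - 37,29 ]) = [ - 82.32, - 62.49, - 57, - 45,-42 , - 37, - 30.24 , - 16 ,  -  36/5,-2.95, 1, 13,29, 31 , 69]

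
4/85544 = 1/21386= 0.00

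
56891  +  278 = 57169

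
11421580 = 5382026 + 6039554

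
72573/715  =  101 + 358/715  =  101.50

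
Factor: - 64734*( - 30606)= 1981248804 = 2^2*3^2*5101^1*10789^1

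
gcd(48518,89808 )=2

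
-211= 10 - 221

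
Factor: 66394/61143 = 2^1 *3^(-1)*229^ ( -1) * 373^1= 746/687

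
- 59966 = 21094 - 81060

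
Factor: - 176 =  - 2^4 *11^1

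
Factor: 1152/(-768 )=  - 2^(- 1 ) *3^1 = -3/2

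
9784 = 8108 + 1676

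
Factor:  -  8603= -7^1*  1229^1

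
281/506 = 281/506 = 0.56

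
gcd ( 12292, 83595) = 1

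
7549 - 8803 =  - 1254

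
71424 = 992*72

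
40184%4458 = 62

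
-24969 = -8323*3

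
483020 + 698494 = 1181514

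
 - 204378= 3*( - 68126)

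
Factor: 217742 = 2^1* 7^1*103^1 * 151^1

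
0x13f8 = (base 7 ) 20622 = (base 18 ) FE0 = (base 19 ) E31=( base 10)5112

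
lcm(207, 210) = 14490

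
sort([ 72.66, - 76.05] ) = [ - 76.05,72.66]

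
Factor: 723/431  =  3^1*241^1*431^(-1 )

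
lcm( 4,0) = 0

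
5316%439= 48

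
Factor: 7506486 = 2^1*3^3*13^1*17^2*37^1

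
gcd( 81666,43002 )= 18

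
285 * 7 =1995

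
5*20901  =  104505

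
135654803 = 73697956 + 61956847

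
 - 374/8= - 187/4=- 46.75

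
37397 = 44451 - 7054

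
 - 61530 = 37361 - 98891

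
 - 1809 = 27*( - 67)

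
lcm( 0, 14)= 0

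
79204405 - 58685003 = 20519402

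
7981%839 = 430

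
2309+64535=66844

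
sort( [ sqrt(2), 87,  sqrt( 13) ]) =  [ sqrt(2), sqrt( 13 ), 87 ]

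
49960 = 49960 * 1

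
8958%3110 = 2738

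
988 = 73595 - 72607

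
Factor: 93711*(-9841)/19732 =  - 922209951/19732 =- 2^( - 2)*3^1*13^1*757^1*4933^( - 1 )*31237^1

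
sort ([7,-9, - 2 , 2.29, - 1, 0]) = [- 9, - 2, - 1,0, 2.29,7]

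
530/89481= 530/89481 = 0.01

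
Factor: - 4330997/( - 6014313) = 3^( - 2) * 11^1*37^(- 1)*18061^( - 1 )*393727^1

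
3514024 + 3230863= 6744887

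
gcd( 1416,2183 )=59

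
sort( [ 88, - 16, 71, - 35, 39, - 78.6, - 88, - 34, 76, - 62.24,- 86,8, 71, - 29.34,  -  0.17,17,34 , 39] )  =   [-88, - 86,  -  78.6, - 62.24, - 35, - 34, - 29.34, - 16,- 0.17,8, 17, 34, 39,39,  71,  71,76,88] 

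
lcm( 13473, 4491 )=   13473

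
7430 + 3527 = 10957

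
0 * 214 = 0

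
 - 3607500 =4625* ( - 780) 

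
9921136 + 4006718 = 13927854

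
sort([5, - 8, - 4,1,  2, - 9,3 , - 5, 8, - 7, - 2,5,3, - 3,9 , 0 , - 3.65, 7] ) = [ - 9, - 8 ,-7, - 5, - 4 , - 3.65 ,  -  3, - 2 , 0, 1,  2, 3, 3, 5,5,  7, 8,9]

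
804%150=54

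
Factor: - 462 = -2^1*3^1*7^1 * 11^1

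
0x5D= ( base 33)2R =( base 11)85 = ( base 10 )93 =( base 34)2p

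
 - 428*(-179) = 76612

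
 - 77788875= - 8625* 9019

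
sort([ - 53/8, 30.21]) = [ - 53/8,30.21]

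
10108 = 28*361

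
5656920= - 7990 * ( - 708)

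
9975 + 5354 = 15329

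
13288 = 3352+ 9936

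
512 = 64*8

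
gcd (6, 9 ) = 3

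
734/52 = 14 + 3/26 =14.12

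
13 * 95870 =1246310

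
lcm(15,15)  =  15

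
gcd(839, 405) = 1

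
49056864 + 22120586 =71177450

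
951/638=951/638 =1.49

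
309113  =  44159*7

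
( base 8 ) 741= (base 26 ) ID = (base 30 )G1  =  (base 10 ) 481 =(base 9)584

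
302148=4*75537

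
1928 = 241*8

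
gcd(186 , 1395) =93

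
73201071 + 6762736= 79963807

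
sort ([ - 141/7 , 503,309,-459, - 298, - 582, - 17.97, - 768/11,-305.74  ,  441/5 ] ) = [- 582, - 459, - 305.74, - 298, - 768/11, - 141/7, - 17.97, 441/5, 309 , 503 ] 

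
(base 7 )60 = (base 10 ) 42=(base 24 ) 1i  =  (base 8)52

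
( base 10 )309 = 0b100110101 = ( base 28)B1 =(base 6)1233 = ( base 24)CL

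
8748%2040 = 588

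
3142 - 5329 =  - 2187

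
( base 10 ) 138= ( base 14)9c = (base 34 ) 42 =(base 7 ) 255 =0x8A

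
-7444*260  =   - 1935440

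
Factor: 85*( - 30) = -2550 = -2^1 * 3^1*5^2*17^1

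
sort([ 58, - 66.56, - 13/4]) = [ - 66.56, -13/4,58]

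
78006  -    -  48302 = 126308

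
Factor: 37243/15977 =13^( - 1)*1229^( - 1)*37243^1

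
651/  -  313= -3 + 288/313 = -2.08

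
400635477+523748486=924383963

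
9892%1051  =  433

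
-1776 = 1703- 3479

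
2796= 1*2796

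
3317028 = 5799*572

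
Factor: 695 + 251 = 946 = 2^1* 11^1 * 43^1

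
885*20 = 17700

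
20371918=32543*626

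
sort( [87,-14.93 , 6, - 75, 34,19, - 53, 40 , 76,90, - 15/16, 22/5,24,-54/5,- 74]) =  [ - 75, - 74, - 53 , - 14.93,  -  54/5, - 15/16,22/5,6,19,24,34,  40, 76, 87, 90 ]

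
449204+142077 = 591281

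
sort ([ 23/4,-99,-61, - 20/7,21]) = [-99, - 61,- 20/7, 23/4 , 21]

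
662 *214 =141668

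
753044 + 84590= 837634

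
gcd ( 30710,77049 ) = 1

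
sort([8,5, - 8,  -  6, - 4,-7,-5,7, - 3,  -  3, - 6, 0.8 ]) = [ - 8, - 7, - 6, - 6, - 5 , - 4,- 3, - 3,0.8, 5,7  ,  8]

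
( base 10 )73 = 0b1001001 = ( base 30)2D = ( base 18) 41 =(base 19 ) 3g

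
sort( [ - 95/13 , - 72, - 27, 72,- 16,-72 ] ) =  [-72,-72, - 27, - 16, - 95/13,72 ]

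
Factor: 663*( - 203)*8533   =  -3^1*7^2*13^1 * 17^1*23^1*29^1*53^1 = - 1148447937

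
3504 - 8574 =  - 5070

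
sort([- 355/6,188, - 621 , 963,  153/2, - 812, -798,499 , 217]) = [ - 812 , - 798, -621, - 355/6,153/2,188 , 217, 499, 963] 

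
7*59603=417221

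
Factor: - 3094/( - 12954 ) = 91/381 = 3^( - 1 )*7^1*13^1*127^( - 1)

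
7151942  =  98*72979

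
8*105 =840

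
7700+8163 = 15863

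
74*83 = 6142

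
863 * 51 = 44013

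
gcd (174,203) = 29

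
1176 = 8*147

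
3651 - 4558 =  - 907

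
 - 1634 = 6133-7767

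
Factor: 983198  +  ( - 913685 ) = 69513 = 3^1*17^1*29^1*47^1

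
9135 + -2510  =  6625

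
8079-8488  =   -409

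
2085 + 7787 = 9872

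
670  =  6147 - 5477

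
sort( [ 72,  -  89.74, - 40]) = [ - 89.74,-40, 72 ]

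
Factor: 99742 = 2^1*49871^1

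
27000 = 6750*4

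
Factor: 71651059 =71651059^1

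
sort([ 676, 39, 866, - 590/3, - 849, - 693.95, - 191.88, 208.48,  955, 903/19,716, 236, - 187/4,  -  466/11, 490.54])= [ - 849, - 693.95, - 590/3, - 191.88, -187/4,-466/11,39, 903/19, 208.48, 236,490.54, 676, 716,  866, 955 ]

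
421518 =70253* 6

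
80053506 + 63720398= 143773904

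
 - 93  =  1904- 1997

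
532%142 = 106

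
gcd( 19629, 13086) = 6543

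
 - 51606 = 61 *(  -  846 )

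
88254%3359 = 920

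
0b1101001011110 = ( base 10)6750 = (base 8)15136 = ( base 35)5HU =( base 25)AK0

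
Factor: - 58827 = - 3^1*19609^1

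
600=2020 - 1420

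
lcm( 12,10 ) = 60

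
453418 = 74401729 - 73948311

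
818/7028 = 409/3514 = 0.12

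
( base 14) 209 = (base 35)bg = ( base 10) 401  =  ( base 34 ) br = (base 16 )191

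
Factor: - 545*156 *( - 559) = 2^2*3^1 *5^1 *13^2*43^1 *109^1  =  47526180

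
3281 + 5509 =8790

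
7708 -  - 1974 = 9682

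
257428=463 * 556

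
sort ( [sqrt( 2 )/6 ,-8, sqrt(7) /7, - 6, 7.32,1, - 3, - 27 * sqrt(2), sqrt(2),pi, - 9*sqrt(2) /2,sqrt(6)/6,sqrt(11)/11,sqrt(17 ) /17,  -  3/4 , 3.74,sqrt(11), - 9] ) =[ - 27 * sqrt( 2), - 9, - 8, - 9*sqrt(2) /2, - 6, - 3, - 3/4,sqrt( 2) /6,sqrt( 17) /17,sqrt(11 ) /11,  sqrt(7) /7, sqrt (6)/6,1,sqrt(2),pi, sqrt(11), 3.74,7.32]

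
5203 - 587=4616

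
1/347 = 1/347 = 0.00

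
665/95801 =665/95801 = 0.01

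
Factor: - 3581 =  - 3581^1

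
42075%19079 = 3917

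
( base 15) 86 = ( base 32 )3u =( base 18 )70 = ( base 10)126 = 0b1111110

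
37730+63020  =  100750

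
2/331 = 2/331 = 0.01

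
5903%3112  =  2791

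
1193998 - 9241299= - 8047301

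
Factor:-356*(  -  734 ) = 261304 = 2^3*89^1*367^1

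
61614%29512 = 2590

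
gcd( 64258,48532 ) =2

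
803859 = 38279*21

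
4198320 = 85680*49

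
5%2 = 1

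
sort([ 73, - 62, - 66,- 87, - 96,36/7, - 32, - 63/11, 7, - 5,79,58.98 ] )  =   [ - 96, - 87, - 66, - 62,-32, - 63/11, -5,36/7,  7, 58.98,73 , 79 ] 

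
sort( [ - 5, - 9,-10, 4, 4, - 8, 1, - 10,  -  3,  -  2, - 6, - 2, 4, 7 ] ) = [-10 ,  -  10, - 9, - 8, - 6, - 5,  -  3, - 2, - 2, 1, 4, 4,4,7 ] 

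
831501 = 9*92389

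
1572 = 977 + 595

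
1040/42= 520/21  =  24.76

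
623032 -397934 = 225098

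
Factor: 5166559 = 23^1 * 224633^1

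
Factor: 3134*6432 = 20157888  =  2^6*3^1*67^1*1567^1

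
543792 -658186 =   -  114394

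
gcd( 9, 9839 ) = 1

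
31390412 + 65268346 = 96658758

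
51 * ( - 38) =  - 1938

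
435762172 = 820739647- 384977475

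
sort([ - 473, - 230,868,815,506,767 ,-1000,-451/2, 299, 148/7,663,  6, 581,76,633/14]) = [-1000, - 473,-230,-451/2,6, 148/7,633/14,76 , 299,506,581,663,767,  815, 868]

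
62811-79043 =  - 16232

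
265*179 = 47435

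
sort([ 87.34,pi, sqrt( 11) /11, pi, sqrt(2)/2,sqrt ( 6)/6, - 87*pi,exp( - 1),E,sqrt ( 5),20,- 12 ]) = [ - 87*pi, - 12,sqrt( 11)/11,exp(- 1 ),sqrt(6 )/6,sqrt ( 2 )/2,sqrt (5 ),E,pi,  pi,20,87.34 ]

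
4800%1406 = 582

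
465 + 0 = 465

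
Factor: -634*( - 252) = 159768 = 2^3*3^2*7^1*317^1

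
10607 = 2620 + 7987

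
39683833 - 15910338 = 23773495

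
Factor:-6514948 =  - 2^2 * 11^1*19^1*7793^1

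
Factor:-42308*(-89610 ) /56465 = 2^3*3^1*7^1*23^(- 1 )*29^1*103^1*491^(-1)*1511^1 = 758243976/11293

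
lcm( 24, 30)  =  120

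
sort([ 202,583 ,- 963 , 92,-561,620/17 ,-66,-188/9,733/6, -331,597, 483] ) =[ - 963,-561,  -  331,-66, - 188/9,  620/17,92, 733/6,202,  483,583,597]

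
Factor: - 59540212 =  - 2^2*31^1*251^1*1913^1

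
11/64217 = 11/64217 = 0.00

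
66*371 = 24486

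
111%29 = 24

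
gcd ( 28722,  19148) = 9574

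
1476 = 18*82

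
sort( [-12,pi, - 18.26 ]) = [-18.26,- 12,pi ]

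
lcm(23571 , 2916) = 282852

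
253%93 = 67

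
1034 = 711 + 323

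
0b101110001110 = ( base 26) 49k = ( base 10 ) 2958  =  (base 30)38I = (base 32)2se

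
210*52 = 10920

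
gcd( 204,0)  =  204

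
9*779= 7011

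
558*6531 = 3644298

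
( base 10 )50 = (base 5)200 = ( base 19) 2C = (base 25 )20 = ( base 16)32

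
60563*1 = 60563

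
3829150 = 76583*50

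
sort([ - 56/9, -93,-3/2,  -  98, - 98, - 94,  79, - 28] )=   [-98,-98, -94,-93 , - 28,-56/9 , -3/2 , 79]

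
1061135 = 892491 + 168644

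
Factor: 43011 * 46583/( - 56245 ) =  - 3^6*5^(- 1 )*7^( -1)*37^1*59^1*1259^1 *1607^ ( - 1 ) = -2003581413/56245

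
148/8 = 37/2 = 18.50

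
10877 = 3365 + 7512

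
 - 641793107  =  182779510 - 824572617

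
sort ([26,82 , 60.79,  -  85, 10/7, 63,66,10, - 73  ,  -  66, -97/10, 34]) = [ -85, - 73 , - 66 ,  -  97/10,  10/7, 10, 26, 34,60.79, 63, 66, 82]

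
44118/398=110  +  169/199= 110.85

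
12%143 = 12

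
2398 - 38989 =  - 36591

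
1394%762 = 632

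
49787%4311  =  2366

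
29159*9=262431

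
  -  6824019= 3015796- 9839815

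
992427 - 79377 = 913050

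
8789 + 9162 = 17951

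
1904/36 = 476/9 = 52.89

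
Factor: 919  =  919^1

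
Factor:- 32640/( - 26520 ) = 2^4 * 13^ ( - 1) = 16/13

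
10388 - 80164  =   - 69776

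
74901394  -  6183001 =68718393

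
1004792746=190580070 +814212676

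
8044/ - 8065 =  - 8044/8065 = - 1.00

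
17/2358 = 17/2358 = 0.01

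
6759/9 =751  =  751.00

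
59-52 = 7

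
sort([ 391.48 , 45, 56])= [ 45,56, 391.48]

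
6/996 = 1/166 = 0.01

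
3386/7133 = 3386/7133= 0.47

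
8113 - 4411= 3702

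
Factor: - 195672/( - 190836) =526/513 = 2^1 * 3^ ( -3)*19^( - 1)*263^1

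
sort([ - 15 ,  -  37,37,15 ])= [ - 37, -15,15,37]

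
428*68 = 29104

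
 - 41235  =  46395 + -87630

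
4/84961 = 4/84961=0.00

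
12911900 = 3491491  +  9420409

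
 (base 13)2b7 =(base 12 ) 348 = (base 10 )488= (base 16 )1e8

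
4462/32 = 139 + 7/16 = 139.44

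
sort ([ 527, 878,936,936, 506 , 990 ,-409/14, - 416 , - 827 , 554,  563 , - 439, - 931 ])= [  -  931, - 827, - 439, - 416,  -  409/14, 506,527, 554,563 , 878, 936,936,990]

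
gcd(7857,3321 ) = 81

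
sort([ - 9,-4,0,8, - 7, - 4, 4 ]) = [ - 9, - 7,  -  4,-4,0,4,8 ]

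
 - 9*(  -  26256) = 236304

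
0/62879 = 0 = 0.00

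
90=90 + 0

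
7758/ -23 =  - 338 + 16/23 = - 337.30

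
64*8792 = 562688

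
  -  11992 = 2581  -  14573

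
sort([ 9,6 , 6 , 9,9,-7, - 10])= [ - 10,-7, 6,6,9,9, 9 ]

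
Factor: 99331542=2^1 * 3^3* 1839473^1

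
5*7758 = 38790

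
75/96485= 15/19297 = 0.00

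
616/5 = 616/5= 123.20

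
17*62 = 1054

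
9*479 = 4311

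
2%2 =0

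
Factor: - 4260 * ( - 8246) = 35127960 = 2^3 *3^1*5^1*7^1*19^1*31^1*71^1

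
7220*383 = 2765260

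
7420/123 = 7420/123=60.33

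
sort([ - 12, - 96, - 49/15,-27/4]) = [ - 96,  -  12 , -27/4 , - 49/15 ] 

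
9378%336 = 306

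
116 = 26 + 90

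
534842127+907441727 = 1442283854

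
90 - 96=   -  6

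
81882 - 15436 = 66446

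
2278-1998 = 280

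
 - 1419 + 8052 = 6633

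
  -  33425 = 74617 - 108042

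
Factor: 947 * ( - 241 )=  -  241^1* 947^1 =- 228227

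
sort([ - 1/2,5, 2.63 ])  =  [ - 1/2,2.63, 5]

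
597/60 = 9 + 19/20 = 9.95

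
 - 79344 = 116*( - 684 ) 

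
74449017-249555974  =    -  175106957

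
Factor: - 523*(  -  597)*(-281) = -87736911 = -3^1*199^1*281^1*523^1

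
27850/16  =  13925/8 = 1740.62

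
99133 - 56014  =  43119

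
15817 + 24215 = 40032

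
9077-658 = 8419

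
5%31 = 5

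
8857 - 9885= - 1028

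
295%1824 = 295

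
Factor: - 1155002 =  - 2^1*271^1*2131^1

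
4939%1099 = 543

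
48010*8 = 384080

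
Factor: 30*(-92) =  - 2^3 * 3^1 * 5^1 * 23^1= -2760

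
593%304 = 289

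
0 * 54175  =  0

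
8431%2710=301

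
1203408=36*33428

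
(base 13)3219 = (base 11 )524A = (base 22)E7L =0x1B27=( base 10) 6951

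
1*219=219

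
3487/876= 3 + 859/876 = 3.98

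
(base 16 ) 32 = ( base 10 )50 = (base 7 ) 101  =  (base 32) 1I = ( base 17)2G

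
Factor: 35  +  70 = 105 = 3^1*5^1 * 7^1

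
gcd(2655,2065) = 295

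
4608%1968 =672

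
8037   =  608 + 7429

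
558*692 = 386136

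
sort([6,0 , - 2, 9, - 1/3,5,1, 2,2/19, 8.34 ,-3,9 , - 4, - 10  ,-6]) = [ - 10, - 6,-4 , - 3,-2, - 1/3,0,2/19, 1,2,5, 6, 8.34,  9, 9 ] 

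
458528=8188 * 56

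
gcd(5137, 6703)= 1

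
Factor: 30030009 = 3^1 * 1607^1*6229^1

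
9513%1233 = 882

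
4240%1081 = 997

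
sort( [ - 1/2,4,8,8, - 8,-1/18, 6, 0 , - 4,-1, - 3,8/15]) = [-8, - 4, - 3, - 1, -1/2, - 1/18,0, 8/15,  4,  6,  8, 8]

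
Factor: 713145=3^1 * 5^1*47543^1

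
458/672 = 229/336 = 0.68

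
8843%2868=239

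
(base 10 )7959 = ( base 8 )17427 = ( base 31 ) 88n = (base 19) 130h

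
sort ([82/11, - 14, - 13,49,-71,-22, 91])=[-71,-22,-14,  -  13,82/11,49, 91]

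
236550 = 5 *47310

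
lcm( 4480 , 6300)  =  201600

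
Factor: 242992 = 2^4*15187^1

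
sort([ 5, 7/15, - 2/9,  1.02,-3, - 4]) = [ - 4, - 3 , - 2/9, 7/15,1.02,5]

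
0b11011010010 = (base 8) 3322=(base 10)1746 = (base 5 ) 23441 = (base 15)7B6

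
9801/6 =1633 + 1/2  =  1633.50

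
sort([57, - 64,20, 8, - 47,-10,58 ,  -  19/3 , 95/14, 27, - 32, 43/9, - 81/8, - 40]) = [-64,-47, - 40,-32, - 81/8, - 10, - 19/3,43/9,95/14,8,20, 27, 57, 58]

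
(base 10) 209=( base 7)416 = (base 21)9k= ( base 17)C5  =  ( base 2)11010001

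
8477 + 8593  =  17070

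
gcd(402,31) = 1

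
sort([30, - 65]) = [ - 65, 30 ] 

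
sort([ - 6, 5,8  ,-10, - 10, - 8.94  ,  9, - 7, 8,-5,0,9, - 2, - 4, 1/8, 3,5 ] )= [  -  10, - 10, - 8.94, - 7 , - 6, - 5, - 4, - 2 , 0,1/8,3,5,5,8,8,9, 9]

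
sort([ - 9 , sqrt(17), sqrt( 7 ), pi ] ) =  [ - 9, sqrt(7),pi, sqrt( 17 )] 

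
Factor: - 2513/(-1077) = 3^( - 1 )*7^1 =7/3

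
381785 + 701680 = 1083465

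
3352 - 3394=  - 42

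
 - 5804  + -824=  - 6628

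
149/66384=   149/66384 = 0.00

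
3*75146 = 225438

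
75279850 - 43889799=31390051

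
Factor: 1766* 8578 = 15148748 = 2^2* 883^1*4289^1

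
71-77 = -6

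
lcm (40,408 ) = 2040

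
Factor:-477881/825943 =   -  71^( - 1 ) * 11633^(-1 )*477881^1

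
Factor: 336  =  2^4*3^1*  7^1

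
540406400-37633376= 502773024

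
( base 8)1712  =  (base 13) 598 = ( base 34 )si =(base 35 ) RP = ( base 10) 970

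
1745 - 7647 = -5902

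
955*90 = 85950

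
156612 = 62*2526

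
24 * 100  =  2400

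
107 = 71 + 36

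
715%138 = 25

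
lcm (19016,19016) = 19016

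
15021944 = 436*34454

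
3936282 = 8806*447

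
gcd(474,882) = 6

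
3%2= 1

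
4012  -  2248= 1764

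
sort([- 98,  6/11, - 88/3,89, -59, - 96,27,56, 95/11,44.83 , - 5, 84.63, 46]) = [ - 98,-96, - 59, - 88/3, - 5, 6/11,95/11,27,44.83, 46, 56, 84.63, 89 ]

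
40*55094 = 2203760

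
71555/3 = 23851 + 2/3 = 23851.67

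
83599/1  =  83599= 83599.00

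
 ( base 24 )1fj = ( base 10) 955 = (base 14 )4c3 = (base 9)1271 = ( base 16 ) 3bb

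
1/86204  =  1/86204 = 0.00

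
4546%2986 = 1560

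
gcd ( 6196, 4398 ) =2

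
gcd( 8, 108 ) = 4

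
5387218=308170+5079048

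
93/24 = 31/8=3.88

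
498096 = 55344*9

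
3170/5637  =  3170/5637 = 0.56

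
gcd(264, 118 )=2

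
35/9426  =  35/9426 = 0.00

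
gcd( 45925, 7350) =25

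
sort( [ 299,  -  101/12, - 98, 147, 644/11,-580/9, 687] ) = [ - 98, - 580/9 ,- 101/12,644/11,147,299 , 687] 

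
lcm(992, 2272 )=70432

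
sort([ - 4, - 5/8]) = [ - 4, - 5/8] 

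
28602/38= 752+13/19  =  752.68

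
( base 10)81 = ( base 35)2b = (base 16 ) 51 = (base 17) 4D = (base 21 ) 3i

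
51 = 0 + 51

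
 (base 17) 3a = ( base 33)1s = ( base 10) 61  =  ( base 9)67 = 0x3d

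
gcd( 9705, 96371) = 1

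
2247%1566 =681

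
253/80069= 23/7279 = 0.00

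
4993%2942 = 2051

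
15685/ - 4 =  - 15685/4 =- 3921.25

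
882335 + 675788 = 1558123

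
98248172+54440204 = 152688376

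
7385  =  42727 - 35342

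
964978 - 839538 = 125440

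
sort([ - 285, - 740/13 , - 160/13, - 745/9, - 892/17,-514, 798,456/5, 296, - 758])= [-758, -514, - 285 ,-745/9, - 740/13, - 892/17, - 160/13, 456/5, 296, 798 ] 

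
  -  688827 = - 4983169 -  - 4294342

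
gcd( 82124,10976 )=196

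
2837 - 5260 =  - 2423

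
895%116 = 83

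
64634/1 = 64634=   64634.00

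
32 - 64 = - 32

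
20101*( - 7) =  - 140707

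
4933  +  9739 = 14672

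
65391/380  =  65391/380 = 172.08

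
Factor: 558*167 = 93186 =2^1*3^2*31^1*167^1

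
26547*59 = 1566273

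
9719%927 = 449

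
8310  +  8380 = 16690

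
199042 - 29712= 169330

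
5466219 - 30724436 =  - 25258217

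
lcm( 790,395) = 790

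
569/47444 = 569/47444 = 0.01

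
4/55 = 4/55 = 0.07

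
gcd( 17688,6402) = 66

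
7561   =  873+6688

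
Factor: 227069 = 17^1 * 19^2*37^1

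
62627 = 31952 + 30675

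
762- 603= 159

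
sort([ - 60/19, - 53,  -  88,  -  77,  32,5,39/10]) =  [ - 88,-77 ,-53,-60/19 , 39/10,5,32] 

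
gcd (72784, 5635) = 1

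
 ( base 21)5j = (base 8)174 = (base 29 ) 48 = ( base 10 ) 124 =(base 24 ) 54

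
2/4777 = 2/4777 = 0.00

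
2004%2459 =2004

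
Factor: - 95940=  - 2^2*3^2 * 5^1 * 13^1 * 41^1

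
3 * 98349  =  295047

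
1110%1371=1110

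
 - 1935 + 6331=4396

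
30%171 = 30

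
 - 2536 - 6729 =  - 9265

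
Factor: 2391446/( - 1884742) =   -  1195723/942371=-942371^( - 1)*1195723^1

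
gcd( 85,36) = 1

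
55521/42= 18507/14 = 1321.93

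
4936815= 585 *8439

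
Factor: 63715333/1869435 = 3^( - 2)*5^( - 1) * 11^2*41543^( - 1 )*526573^1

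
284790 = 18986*15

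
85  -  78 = 7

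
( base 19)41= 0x4d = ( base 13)5C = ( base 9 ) 85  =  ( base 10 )77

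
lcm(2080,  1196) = 47840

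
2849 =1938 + 911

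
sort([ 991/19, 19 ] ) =[ 19,  991/19]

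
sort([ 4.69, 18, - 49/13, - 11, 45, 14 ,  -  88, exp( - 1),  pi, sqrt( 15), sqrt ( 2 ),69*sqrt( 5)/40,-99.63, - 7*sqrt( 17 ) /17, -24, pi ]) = [ - 99.63,-88,-24 , - 11, - 49/13,- 7 * sqrt(17)/17, exp( - 1)  ,  sqrt( 2 ), pi, pi, 69 * sqrt( 5) /40, sqrt( 15 ), 4.69, 14,18, 45]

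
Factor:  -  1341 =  - 3^2*149^1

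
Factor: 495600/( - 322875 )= -2^4*3^(  -  1 )*5^(-1 )*41^(-1)*59^1 = - 944/615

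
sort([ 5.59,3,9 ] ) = [ 3,5.59, 9]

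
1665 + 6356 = 8021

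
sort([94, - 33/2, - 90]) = [ - 90, - 33/2, 94] 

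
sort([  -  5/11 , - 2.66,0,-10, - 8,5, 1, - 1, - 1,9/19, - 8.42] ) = [ -10 ,-8.42,-8,-2.66, - 1, - 1 , - 5/11,0, 9/19, 1 , 5]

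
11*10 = 110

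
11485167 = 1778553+9706614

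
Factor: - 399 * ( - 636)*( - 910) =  - 230925240 = - 2^3*3^2 * 5^1*7^2*13^1*19^1*53^1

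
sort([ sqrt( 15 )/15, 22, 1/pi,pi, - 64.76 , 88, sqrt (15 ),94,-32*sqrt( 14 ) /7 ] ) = [ -64.76 , - 32*sqrt( 14) /7,  sqrt( 15 ) /15,1/pi,pi,sqrt( 15 ),22,88,  94]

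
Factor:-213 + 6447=2^1*3^1*1039^1=6234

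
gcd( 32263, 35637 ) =7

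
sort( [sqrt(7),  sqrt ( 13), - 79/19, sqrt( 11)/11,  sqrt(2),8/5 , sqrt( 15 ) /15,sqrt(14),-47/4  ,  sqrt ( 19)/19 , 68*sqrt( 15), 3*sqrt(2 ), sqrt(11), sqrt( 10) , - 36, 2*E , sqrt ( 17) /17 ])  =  [ - 36, - 47/4,  -  79/19 , sqrt(19 ) /19, sqrt(17 )/17, sqrt(15)/15,sqrt( 11)/11,sqrt( 2 ), 8/5,sqrt(7), sqrt(10),sqrt(11), sqrt(13), sqrt (14),3 *sqrt(2 ), 2*E,68*sqrt(15 )]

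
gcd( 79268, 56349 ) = 1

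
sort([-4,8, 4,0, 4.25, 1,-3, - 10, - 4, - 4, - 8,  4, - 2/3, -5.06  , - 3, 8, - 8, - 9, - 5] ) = [ - 10, - 9, - 8,-8,  -  5.06, - 5, - 4, - 4, -4, - 3, - 3, - 2/3,  0, 1, 4, 4,4.25,8,8] 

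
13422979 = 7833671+5589308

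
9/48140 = 9/48140 = 0.00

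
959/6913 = 959/6913= 0.14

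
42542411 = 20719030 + 21823381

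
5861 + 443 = 6304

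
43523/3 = 14507 + 2/3 = 14507.67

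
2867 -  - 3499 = 6366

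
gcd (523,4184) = 523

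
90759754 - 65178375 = 25581379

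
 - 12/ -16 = 3/4 = 0.75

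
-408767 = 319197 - 727964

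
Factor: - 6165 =-3^2*5^1*137^1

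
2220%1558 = 662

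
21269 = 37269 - 16000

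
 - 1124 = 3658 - 4782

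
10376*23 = 238648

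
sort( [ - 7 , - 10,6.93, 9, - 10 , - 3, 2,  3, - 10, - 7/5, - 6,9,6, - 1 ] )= [ - 10, - 10, - 10, - 7, - 6, - 3, - 7/5, - 1,2, 3,6, 6.93 , 9,9] 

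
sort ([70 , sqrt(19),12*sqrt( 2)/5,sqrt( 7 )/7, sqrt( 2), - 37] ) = [  -  37, sqrt( 7)/7,sqrt(2),12 * sqrt( 2)/5,sqrt(19 ) , 70]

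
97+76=173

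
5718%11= 9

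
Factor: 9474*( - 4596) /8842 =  - 21771252/4421=-  2^2 * 3^2*383^1*1579^1*4421^( - 1 )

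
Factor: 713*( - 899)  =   - 640987 =- 23^1*29^1*31^2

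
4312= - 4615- - 8927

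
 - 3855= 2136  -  5991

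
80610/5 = 16122 = 16122.00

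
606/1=606= 606.00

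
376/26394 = 188/13197 = 0.01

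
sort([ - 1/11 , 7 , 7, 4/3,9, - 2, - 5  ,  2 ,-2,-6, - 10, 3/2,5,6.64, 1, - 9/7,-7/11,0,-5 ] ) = [ - 10,  -  6,-5, - 5, - 2,-2 ,  -  9/7, - 7/11, - 1/11, 0,1, 4/3, 3/2,2,5, 6.64, 7, 7, 9] 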